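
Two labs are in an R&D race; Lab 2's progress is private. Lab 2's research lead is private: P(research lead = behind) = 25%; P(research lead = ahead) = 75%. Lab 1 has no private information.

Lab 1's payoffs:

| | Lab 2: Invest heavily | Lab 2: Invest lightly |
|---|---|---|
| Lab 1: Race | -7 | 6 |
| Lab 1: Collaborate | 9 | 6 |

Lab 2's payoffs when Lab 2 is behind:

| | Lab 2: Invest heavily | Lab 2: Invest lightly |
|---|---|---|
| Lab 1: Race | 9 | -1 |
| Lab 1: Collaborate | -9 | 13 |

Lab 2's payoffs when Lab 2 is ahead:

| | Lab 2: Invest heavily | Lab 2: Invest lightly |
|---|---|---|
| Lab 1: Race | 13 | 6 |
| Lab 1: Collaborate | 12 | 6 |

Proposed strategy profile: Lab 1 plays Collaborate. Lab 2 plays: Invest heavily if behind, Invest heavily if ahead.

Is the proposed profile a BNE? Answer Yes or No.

No

Lab 1 plays Collaborate: E[Collaborate] = 0.25·(9) + 0.75·(9) = 9; E[Race] = -7. Best-responding. ✓
Lab 2 (research lead behind), facing Collaborate: Invest heavily gives -9, Invest lightly gives 13. Proposed Invest heavily is not best — profitable deviation exists. ✗
Lab 2 (research lead ahead), facing Collaborate: Invest heavily gives 12, Invest lightly gives 6. Proposed Invest heavily is best. ✓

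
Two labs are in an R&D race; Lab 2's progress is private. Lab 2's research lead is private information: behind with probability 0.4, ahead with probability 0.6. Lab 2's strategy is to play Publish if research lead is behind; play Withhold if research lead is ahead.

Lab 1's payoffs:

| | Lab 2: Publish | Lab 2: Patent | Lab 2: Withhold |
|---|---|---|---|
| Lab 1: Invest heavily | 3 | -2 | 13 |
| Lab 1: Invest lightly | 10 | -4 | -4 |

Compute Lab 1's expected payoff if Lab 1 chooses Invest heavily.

9

Take the expectation over Lab 2's research lead, weighting each type's action by its prior probability.
E[Invest heavily] = 0.4·3 + 0.6·13 = 1.2 + 7.8 = 9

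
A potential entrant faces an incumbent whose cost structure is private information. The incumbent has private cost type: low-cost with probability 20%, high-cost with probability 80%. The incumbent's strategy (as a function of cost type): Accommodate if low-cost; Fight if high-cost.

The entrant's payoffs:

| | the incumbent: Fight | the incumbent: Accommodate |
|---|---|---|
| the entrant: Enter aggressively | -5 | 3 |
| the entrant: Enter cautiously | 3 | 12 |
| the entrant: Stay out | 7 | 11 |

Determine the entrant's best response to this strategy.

E[Enter aggressively] = 0.2·(3) + 0.8·(-5) = -3.4
E[Enter cautiously] = 0.2·(12) + 0.8·(3) = 4.8
E[Stay out] = 0.2·(11) + 0.8·(7) = 7.8
Best response: Stay out (7.8 is the largest).

Stay out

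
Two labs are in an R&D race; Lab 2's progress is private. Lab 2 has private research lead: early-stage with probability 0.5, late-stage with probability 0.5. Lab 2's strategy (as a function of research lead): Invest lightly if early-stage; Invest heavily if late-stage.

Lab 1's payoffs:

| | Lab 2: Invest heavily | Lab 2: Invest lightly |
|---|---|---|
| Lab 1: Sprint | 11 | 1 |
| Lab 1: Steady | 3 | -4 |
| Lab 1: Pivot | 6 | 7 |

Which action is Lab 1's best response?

Compute Lab 1's expected payoff for each action, taking the expectation over Lab 2's type.
E[Sprint] = 0.5·(1) + 0.5·(11) = 6
E[Steady] = 0.5·(-4) + 0.5·(3) = -0.5
E[Pivot] = 0.5·(7) + 0.5·(6) = 6.5
Best response: Pivot (6.5 is the largest).

Pivot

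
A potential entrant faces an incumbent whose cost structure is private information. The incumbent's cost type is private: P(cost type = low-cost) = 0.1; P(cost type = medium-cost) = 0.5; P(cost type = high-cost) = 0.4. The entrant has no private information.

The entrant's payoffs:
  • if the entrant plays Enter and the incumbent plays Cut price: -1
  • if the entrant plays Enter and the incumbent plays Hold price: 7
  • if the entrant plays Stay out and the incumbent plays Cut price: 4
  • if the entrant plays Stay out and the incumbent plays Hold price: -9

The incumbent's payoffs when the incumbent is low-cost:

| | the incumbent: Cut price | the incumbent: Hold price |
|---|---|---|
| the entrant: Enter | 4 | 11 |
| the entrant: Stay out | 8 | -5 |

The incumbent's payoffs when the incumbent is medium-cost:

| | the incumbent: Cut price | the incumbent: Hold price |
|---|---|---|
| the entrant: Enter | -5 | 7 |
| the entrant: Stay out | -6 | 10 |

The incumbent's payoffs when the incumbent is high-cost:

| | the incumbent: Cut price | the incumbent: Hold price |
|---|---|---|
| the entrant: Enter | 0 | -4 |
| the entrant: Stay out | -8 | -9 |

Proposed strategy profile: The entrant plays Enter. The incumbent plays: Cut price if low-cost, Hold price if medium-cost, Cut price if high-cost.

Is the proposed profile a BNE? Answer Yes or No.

No

The entrant plays Enter: E[Enter] = 0.1·(-1) + 0.5·(7) + 0.4·(-1) = 3; E[Stay out] = -2.5. Best-responding. ✓
The incumbent (cost type low-cost), facing Enter: Cut price gives 4, Hold price gives 11. Proposed Cut price is not best — profitable deviation exists. ✗
The incumbent (cost type medium-cost), facing Enter: Cut price gives -5, Hold price gives 7. Proposed Hold price is best. ✓
The incumbent (cost type high-cost), facing Enter: Cut price gives 0, Hold price gives -4. Proposed Cut price is best. ✓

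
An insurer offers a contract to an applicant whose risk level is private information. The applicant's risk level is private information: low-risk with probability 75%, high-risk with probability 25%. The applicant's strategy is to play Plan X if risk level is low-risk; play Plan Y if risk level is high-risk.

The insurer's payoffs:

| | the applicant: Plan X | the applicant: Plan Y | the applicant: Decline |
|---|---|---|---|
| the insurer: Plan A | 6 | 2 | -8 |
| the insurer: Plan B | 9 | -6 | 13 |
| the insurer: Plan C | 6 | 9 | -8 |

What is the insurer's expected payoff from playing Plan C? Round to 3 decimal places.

6.750

E[Plan C] = 0.75·6 + 0.25·9 = 4.5 + 2.25 = 6.75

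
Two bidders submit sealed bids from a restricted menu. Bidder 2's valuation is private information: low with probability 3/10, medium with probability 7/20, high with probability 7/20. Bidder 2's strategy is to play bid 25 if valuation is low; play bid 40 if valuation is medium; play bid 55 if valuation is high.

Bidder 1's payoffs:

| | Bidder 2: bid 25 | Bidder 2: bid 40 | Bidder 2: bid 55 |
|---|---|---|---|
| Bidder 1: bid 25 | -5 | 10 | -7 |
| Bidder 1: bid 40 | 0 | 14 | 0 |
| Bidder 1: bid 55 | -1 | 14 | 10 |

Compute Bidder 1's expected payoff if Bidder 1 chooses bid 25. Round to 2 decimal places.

E[bid 25] = 3/10·(-5) + 7/20·10 + 7/20·(-7) = (-3/2) + 7/2 + (-49/20) = -9/20

-0.45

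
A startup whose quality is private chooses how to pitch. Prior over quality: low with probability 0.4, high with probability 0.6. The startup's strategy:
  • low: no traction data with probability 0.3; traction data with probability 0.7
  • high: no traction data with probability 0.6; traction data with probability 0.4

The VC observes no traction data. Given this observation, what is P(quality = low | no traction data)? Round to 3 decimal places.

P(no traction data) = 0.4·0.3 + 0.6·0.6 = 0.48
P(low | no traction data) = (0.4·0.3) / 0.48 = 0.12 / 0.48 = 0.25

0.250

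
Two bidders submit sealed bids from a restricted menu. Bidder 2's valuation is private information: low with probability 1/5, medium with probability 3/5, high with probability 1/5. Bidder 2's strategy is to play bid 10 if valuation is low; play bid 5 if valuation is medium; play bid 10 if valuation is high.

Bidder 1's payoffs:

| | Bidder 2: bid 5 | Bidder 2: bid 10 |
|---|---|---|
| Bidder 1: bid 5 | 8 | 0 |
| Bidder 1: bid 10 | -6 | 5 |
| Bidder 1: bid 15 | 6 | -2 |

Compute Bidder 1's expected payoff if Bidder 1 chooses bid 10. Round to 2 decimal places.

-1.60

E[bid 10] = 1/5·5 + 3/5·(-6) + 1/5·5 = 1 + (-18/5) + 1 = -8/5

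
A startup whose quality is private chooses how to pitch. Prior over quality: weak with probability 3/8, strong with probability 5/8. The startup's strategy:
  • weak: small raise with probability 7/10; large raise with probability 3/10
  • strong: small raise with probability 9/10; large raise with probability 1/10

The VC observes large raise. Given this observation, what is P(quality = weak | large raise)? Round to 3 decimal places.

0.643

P(large raise) = (3/8)·(3/10) + (5/8)·(1/10) = 7/40
P(weak | large raise) = ((3/8)·(3/10)) / (7/40) = (9/80) / (7/40) = 9/14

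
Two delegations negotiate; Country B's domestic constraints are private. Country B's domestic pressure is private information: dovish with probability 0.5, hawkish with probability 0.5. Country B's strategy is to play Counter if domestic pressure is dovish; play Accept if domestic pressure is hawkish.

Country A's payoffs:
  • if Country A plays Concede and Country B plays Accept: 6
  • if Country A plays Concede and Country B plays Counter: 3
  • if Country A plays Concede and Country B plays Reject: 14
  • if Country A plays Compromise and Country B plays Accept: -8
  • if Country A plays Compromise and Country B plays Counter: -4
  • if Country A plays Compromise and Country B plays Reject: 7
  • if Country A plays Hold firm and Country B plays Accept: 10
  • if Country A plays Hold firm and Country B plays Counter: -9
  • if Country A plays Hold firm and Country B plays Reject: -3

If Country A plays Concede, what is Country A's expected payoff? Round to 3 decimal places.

E[Concede] = 0.5·3 + 0.5·6 = 1.5 + 3 = 4.5

4.500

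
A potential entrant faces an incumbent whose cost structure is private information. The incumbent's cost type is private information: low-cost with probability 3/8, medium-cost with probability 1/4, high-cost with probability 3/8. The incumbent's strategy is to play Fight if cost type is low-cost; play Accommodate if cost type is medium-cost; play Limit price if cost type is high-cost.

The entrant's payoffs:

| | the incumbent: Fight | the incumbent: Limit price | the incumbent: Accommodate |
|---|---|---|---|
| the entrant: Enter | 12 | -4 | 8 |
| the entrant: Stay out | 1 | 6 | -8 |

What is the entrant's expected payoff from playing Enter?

E[Enter] = 3/8·12 + 1/4·8 + 3/8·(-4) = 9/2 + 2 + (-3/2) = 5

5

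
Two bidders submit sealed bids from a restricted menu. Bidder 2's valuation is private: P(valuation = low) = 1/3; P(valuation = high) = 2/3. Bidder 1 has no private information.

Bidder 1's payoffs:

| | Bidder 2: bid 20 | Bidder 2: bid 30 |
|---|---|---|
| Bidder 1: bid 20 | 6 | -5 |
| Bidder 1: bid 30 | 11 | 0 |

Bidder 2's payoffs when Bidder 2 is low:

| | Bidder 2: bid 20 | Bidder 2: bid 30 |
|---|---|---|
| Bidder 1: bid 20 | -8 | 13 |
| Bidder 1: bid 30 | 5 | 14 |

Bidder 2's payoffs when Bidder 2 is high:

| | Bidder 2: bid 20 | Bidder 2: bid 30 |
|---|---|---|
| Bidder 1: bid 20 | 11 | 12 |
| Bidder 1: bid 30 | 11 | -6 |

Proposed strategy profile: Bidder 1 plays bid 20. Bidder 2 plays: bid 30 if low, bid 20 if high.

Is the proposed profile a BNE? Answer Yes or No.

No

Bidder 1 plays bid 20: E[bid 20] = 1/3·(-5) + 2/3·(6) = 7/3; E[bid 30] = 22/3. Not best-responding. ✗
Bidder 2 (valuation low), facing bid 20: bid 20 gives -8, bid 30 gives 13. Proposed bid 30 is best. ✓
Bidder 2 (valuation high), facing bid 20: bid 20 gives 11, bid 30 gives 12. Proposed bid 20 is not best — profitable deviation exists. ✗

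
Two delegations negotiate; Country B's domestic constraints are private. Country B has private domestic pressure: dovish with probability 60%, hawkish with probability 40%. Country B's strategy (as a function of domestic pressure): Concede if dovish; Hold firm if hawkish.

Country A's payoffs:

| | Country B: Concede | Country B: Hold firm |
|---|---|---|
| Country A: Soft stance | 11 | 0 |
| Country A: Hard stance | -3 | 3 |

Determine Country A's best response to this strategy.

Soft stance

E[Soft stance] = 0.6·(11) + 0.4·(0) = 6.6
E[Hard stance] = 0.6·(-3) + 0.4·(3) = -0.6
Best response: Soft stance (6.6 is the largest).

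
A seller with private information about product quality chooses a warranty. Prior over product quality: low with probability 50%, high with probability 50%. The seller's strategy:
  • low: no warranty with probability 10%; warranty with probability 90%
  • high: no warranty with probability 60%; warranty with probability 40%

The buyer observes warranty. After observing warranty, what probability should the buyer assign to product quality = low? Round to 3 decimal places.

0.692

P(warranty) = 0.5·0.9 + 0.5·0.4 = 0.65
P(low | warranty) = (0.5·0.9) / 0.65 = 0.45 / 0.65 = 0.692308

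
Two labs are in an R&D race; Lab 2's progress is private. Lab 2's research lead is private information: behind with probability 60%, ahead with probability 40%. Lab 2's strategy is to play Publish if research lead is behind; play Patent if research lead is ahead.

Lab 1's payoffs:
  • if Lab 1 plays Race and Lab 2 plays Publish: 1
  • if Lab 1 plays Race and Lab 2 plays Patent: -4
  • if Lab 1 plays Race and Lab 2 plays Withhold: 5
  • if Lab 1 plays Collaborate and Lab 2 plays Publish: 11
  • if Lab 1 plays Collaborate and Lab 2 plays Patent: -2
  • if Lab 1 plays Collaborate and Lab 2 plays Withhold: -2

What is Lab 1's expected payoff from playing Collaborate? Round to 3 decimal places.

Take the expectation over Lab 2's research lead, weighting each type's action by its prior probability.
E[Collaborate] = 0.6·11 + 0.4·(-2) = 6.6 + (-0.8) = 5.8

5.800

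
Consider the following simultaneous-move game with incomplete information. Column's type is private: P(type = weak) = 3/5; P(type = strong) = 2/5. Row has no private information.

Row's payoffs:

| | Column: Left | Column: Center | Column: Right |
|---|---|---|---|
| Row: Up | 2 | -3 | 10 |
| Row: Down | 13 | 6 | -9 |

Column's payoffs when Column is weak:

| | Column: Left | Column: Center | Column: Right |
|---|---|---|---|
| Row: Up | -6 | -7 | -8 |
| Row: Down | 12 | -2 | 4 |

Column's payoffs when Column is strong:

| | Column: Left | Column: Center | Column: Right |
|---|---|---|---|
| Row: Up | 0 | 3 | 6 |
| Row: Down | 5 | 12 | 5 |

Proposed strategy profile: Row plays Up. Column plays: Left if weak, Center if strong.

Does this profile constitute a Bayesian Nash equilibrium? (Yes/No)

No

Row plays Up: E[Up] = 3/5·(2) + 2/5·(-3) = 0; E[Down] = 51/5. Not best-responding. ✗
Column (type weak), facing Up: Left gives -6, Center gives -7, Right gives -8. Proposed Left is best. ✓
Column (type strong), facing Up: Left gives 0, Center gives 3, Right gives 6. Proposed Center is not best — profitable deviation exists. ✗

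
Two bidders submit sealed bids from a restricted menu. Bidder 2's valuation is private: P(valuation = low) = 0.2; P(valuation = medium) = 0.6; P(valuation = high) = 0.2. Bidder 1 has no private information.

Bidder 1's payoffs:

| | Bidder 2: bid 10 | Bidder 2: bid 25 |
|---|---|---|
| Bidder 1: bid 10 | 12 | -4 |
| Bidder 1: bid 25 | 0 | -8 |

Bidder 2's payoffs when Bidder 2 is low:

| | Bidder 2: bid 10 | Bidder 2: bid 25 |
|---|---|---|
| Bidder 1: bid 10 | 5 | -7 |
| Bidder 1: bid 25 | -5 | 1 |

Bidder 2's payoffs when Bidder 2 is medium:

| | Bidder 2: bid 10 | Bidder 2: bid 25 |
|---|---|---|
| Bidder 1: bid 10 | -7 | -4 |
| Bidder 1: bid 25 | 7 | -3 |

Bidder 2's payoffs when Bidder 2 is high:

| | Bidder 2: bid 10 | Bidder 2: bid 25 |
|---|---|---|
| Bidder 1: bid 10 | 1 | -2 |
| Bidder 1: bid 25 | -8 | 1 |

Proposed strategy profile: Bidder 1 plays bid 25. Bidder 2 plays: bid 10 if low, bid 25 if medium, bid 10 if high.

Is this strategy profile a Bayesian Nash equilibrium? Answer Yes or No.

No

Bidder 1 plays bid 25: E[bid 25] = 0.2·(0) + 0.6·(-8) + 0.2·(0) = -4.8; E[bid 10] = 2.4. Not best-responding. ✗
Bidder 2 (valuation low), facing bid 25: bid 10 gives -5, bid 25 gives 1. Proposed bid 10 is not best — profitable deviation exists. ✗
Bidder 2 (valuation medium), facing bid 25: bid 10 gives 7, bid 25 gives -3. Proposed bid 25 is not best — profitable deviation exists. ✗
Bidder 2 (valuation high), facing bid 25: bid 10 gives -8, bid 25 gives 1. Proposed bid 10 is not best — profitable deviation exists. ✗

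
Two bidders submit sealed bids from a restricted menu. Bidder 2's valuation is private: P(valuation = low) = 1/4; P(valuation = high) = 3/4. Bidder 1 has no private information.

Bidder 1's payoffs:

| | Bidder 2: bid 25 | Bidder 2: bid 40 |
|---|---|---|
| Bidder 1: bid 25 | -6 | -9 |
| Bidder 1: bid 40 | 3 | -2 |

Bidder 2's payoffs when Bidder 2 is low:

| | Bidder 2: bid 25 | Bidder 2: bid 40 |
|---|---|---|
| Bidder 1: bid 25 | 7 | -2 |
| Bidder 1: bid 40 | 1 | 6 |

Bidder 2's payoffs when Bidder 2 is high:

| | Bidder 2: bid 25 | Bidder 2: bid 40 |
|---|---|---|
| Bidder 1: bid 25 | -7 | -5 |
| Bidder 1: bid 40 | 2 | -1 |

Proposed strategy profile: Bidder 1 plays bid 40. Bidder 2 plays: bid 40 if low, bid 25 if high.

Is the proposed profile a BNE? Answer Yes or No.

Yes

Bidder 1 plays bid 40: E[bid 40] = 1/4·(-2) + 3/4·(3) = 7/4; E[bid 25] = -27/4. Best-responding. ✓
Bidder 2 (valuation low), facing bid 40: bid 25 gives 1, bid 40 gives 6. Proposed bid 40 is best. ✓
Bidder 2 (valuation high), facing bid 40: bid 25 gives 2, bid 40 gives -1. Proposed bid 25 is best. ✓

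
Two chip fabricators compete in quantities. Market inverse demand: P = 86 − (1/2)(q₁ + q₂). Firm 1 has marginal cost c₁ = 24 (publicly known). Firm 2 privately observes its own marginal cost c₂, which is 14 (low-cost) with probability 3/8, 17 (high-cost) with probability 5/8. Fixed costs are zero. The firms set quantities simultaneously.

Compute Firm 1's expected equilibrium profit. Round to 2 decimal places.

645.00

Type-c best response for Firm 2: q₂(c) = (86 − c) − q₁/2.
Firm 1 maximizes expected profit; its first-order condition is 86 − q₁ − (1/2)E[q₂] − 24 = 0.
Substituting E[q₂] and solving: E[c₂] = 15.875, so q₁ = (86 − 2·24 + 15.875)/(3/2) = 35.9167.
E[P] = 86 − (1/2)·(q₁ + E[q₂]) = 41.9583; Firm 1's expected profit = (E[P] − 24)·q₁ = (41.9583 − 24)·35.9167 = 645.003.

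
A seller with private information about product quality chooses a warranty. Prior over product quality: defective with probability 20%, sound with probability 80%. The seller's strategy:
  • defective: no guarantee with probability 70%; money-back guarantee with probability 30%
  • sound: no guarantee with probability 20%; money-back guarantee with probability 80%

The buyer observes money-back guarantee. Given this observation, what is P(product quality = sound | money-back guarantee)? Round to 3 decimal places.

0.914

P(money-back guarantee) = 0.2·0.3 + 0.8·0.8 = 0.7
P(sound | money-back guarantee) = (0.8·0.8) / 0.7 = 0.64 / 0.7 = 0.914286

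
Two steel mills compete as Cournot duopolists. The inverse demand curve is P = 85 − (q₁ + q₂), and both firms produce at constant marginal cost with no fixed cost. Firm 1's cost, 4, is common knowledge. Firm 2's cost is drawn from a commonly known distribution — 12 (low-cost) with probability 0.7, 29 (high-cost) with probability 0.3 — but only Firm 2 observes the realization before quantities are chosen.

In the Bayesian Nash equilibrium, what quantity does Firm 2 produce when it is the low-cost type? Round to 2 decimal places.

20.82

Firm 2 with cost c maximizes (85 − (q₁+q₂) − c)·q₂, giving q₂(c) = (85 − c − q₁)/2.
E[c₂] = 0.7·12 + 0.3·29 = 17.1
Firm 1's FOC against E[q₂] yields q₁ = (85 − 2·4 + E[c₂])/3 = (85 − 8 + 17.1)/3 = 31.3667.
q₂(low-cost) = (85 − 12 − 31.3667)/2 = 20.8167.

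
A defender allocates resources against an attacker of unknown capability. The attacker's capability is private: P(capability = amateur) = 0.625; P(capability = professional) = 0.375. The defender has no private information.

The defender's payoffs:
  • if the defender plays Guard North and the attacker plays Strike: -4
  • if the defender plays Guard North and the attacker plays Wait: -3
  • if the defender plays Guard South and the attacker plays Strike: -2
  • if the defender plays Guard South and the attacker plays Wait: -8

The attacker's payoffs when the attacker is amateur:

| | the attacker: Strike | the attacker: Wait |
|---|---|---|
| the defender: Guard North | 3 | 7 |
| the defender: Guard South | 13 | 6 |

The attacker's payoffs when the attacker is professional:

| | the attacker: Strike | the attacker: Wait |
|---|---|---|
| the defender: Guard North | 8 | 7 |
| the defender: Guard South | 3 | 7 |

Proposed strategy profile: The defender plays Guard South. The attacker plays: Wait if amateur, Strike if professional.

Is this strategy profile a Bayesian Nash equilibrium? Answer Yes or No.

A profile is a BNE iff every type of every player is best-responding given beliefs about the other side.
The defender plays Guard South: E[Guard South] = 0.625·(-8) + 0.375·(-2) = -5.75; E[Guard North] = -3.375. Not best-responding. ✗
The attacker (capability amateur), facing Guard South: Strike gives 13, Wait gives 6. Proposed Wait is not best — profitable deviation exists. ✗
The attacker (capability professional), facing Guard South: Strike gives 3, Wait gives 7. Proposed Strike is not best — profitable deviation exists. ✗

No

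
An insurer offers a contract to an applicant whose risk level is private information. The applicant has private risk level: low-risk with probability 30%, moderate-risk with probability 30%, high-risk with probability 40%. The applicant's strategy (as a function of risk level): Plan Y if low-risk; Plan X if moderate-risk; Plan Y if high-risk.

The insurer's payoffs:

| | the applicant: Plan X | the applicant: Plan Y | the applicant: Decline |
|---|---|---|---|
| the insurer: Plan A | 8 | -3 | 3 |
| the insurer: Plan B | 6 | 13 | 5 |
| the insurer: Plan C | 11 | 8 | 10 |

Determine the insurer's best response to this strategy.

Plan B

E[Plan A] = 0.3·(-3) + 0.3·(8) + 0.4·(-3) = 0.3
E[Plan B] = 0.3·(13) + 0.3·(6) + 0.4·(13) = 10.9
E[Plan C] = 0.3·(8) + 0.3·(11) + 0.4·(8) = 8.9
Best response: Plan B (10.9 is the largest).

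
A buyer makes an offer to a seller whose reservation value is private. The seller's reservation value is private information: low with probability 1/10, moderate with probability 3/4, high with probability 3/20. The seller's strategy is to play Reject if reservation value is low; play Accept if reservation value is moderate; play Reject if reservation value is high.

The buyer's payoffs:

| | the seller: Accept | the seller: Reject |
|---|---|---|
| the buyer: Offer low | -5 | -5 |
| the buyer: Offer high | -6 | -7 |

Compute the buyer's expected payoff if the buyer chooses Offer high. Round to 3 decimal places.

-6.250

E[Offer high] = 1/10·(-7) + 3/4·(-6) + 3/20·(-7) = (-7/10) + (-9/2) + (-21/20) = -25/4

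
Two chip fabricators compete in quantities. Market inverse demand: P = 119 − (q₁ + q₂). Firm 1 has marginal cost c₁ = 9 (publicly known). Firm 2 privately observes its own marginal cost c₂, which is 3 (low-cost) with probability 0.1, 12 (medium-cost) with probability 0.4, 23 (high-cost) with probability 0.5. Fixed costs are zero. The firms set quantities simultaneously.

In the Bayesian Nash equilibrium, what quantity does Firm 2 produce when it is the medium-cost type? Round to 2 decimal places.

Type-c best response for Firm 2: q₂(c) = (119 − c)/2 − q₁/2.
Firm 1 maximizes expected profit; its first-order condition is 119 − 2q₁ − E[q₂] − 9 = 0.
Substituting E[q₂] and solving: E[c₂] = 16.6, so q₁ = (119 − 2·9 + 16.6)/3 = 39.2.
q₂(medium-cost) = (119 − 12 − 39.2)/2 = 33.9.

33.90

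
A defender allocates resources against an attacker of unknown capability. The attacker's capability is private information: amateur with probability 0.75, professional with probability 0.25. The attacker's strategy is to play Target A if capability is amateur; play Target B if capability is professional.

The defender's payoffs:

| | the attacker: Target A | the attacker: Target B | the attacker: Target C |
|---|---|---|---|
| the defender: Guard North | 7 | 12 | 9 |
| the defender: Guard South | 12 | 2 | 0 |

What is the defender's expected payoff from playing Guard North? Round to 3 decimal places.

Take the expectation over the attacker's capability, weighting each type's action by its prior probability.
E[Guard North] = 0.75·7 + 0.25·12 = 5.25 + 3 = 8.25

8.250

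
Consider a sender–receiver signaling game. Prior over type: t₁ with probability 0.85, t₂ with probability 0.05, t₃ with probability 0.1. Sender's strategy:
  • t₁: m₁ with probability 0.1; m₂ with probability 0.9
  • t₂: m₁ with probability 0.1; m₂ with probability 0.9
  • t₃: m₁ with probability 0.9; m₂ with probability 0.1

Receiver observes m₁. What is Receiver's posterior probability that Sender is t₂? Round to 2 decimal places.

0.03

P(m₁) = 0.85·0.1 + 0.05·0.1 + 0.1·0.9 = 0.18
P(t₂ | m₁) = (0.05·0.1) / 0.18 = 0.005 / 0.18 = 0.0277778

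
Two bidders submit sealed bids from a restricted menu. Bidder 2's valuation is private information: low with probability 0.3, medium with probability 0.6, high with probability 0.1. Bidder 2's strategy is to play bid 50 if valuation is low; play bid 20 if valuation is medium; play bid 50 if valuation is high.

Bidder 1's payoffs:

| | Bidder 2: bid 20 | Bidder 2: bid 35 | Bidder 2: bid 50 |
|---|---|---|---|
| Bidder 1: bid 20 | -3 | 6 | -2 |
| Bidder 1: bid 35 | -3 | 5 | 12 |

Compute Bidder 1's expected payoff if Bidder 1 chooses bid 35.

Take the expectation over Bidder 2's valuation, weighting each type's action by its prior probability.
E[bid 35] = 0.3·12 + 0.6·(-3) + 0.1·12 = 3.6 + (-1.8) + 1.2 = 3

3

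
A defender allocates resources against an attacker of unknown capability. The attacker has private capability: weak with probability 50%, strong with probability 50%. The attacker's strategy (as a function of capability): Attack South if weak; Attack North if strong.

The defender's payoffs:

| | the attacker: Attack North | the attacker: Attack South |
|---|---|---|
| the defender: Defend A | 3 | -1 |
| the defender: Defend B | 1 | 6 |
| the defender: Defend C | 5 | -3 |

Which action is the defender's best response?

Defend B

Compute the defender's expected payoff for each action, taking the expectation over the attacker's type.
E[Defend A] = 0.5·(-1) + 0.5·(3) = 1
E[Defend B] = 0.5·(6) + 0.5·(1) = 3.5
E[Defend C] = 0.5·(-3) + 0.5·(5) = 1
Best response: Defend B (3.5 is the largest).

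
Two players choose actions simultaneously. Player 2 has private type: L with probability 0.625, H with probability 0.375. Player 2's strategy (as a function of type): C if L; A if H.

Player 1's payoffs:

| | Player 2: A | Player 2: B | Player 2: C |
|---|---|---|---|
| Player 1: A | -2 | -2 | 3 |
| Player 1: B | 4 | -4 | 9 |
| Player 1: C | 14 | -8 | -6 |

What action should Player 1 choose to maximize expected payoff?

B

E[A] = 0.625·(3) + 0.375·(-2) = 1.125
E[B] = 0.625·(9) + 0.375·(4) = 7.125
E[C] = 0.625·(-6) + 0.375·(14) = 1.5
Best response: B (7.125 is the largest).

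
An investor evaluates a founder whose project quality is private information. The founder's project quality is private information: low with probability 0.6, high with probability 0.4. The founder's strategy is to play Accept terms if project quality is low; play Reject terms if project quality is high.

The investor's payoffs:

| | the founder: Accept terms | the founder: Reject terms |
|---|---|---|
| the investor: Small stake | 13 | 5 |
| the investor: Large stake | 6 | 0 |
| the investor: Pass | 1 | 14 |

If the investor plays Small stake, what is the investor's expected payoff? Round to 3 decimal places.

E[Small stake] = 0.6·13 + 0.4·5 = 7.8 + 2 = 9.8

9.800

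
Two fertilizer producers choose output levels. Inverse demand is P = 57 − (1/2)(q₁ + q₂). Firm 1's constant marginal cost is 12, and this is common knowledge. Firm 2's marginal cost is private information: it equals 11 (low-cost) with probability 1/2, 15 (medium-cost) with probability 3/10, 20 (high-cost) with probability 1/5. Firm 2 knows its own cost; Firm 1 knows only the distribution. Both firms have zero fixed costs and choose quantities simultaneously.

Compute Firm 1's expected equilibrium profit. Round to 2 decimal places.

490.89

Firm 2 with cost c maximizes (57 − (1/2)(q₁+q₂) − c)·q₂, giving q₂(c) = (57 − c − (1/2)q₁).
E[c₂] = 1/2·11 + 3/10·15 + 1/5·20 = 14
Firm 1's FOC against E[q₂] yields q₁ = (57 − 2·12 + E[c₂])/(3/2) = (57 − 24 + 14)/(3/2) = 31.3333.
E[P] = 57 − (1/2)·(q₁ + E[q₂]) = 27.6667; Firm 1's expected profit = (E[P] − 12)·q₁ = (27.6667 − 12)·31.3333 = 490.889.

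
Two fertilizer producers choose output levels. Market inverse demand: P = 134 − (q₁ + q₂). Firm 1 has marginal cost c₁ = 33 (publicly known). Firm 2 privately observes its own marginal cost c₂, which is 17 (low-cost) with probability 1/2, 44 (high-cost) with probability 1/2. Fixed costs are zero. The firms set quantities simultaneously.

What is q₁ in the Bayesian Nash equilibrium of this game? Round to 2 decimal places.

Firm 2 with cost c maximizes (134 − (q₁+q₂) − c)·q₂, giving q₂(c) = (134 − c − q₁)/2.
E[c₂] = 1/2·17 + 1/2·44 = 30.5
Firm 1's FOC against E[q₂] yields q₁ = (134 − 2·33 + E[c₂])/3 = (134 − 66 + 30.5)/3 = 32.8333.

32.83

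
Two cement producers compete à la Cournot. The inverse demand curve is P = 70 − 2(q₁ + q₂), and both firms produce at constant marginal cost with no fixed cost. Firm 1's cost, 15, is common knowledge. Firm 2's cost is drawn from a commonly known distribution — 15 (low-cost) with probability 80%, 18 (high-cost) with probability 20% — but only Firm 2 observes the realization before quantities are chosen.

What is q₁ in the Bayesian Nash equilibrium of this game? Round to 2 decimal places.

9.27

Type-c best response for Firm 2: q₂(c) = (70 − c)/4 − q₁/2.
Firm 1 maximizes expected profit; its first-order condition is 70 − 4q₁ − 2E[q₂] − 15 = 0.
Substituting E[q₂] and solving: E[c₂] = 15.6, so q₁ = (70 − 2·15 + 15.6)/6 = 9.26667.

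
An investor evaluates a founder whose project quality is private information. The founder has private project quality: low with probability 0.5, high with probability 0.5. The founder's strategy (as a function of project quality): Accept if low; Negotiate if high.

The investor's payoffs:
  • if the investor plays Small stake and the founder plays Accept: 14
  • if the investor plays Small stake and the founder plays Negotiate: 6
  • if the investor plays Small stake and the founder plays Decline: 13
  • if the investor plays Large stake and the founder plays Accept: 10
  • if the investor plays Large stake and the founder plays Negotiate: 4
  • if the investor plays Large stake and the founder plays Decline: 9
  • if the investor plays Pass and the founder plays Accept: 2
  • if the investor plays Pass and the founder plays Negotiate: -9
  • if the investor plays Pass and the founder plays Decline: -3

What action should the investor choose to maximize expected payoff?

Small stake

E[Small stake] = 0.5·(14) + 0.5·(6) = 10
E[Large stake] = 0.5·(10) + 0.5·(4) = 7
E[Pass] = 0.5·(2) + 0.5·(-9) = -3.5
Best response: Small stake (10 is the largest).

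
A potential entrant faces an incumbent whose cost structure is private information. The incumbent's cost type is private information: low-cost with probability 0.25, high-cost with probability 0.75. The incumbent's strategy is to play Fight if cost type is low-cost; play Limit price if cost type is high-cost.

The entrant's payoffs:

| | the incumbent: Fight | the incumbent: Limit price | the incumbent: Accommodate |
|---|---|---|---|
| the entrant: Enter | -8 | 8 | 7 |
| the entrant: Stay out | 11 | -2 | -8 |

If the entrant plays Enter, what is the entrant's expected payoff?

4

E[Enter] = 0.25·(-8) + 0.75·8 = (-2) + 6 = 4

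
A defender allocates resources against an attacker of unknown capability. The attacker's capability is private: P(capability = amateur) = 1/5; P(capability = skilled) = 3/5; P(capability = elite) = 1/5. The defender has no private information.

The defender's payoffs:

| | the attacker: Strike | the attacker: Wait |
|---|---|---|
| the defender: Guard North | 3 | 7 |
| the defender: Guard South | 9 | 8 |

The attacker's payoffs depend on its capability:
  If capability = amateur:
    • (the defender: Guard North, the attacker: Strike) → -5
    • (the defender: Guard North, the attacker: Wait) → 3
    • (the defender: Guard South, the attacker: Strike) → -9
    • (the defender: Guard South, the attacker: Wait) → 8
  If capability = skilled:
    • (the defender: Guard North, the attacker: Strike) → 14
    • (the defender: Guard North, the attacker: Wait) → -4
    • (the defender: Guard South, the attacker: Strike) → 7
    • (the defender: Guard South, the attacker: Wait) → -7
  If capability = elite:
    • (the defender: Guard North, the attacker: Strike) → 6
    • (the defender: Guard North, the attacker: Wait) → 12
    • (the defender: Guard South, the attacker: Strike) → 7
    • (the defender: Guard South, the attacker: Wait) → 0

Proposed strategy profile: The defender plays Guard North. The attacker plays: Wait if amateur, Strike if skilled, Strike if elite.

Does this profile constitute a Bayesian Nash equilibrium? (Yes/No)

The defender plays Guard North: E[Guard North] = 1/5·(7) + 3/5·(3) + 1/5·(3) = 19/5; E[Guard South] = 44/5. Not best-responding. ✗
The attacker (capability amateur), facing Guard North: Strike gives -5, Wait gives 3. Proposed Wait is best. ✓
The attacker (capability skilled), facing Guard North: Strike gives 14, Wait gives -4. Proposed Strike is best. ✓
The attacker (capability elite), facing Guard North: Strike gives 6, Wait gives 12. Proposed Strike is not best — profitable deviation exists. ✗

No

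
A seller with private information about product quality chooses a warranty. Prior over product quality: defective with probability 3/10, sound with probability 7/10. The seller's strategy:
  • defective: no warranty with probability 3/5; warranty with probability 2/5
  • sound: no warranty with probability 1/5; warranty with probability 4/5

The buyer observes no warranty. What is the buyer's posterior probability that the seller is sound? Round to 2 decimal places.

P(no warranty) = (3/10)·(3/5) + (7/10)·(1/5) = 8/25
P(sound | no warranty) = ((7/10)·(1/5)) / (8/25) = (7/50) / (8/25) = 7/16

0.44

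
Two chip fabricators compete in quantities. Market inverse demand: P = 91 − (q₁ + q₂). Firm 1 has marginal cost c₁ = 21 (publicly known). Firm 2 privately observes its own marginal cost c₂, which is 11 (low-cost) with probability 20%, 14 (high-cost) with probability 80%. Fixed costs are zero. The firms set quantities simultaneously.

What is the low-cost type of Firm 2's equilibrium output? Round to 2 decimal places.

Firm 2 with cost c maximizes (91 − (q₁+q₂) − c)·q₂, giving q₂(c) = (91 − c − q₁)/2.
E[c₂] = 0.2·11 + 0.8·14 = 13.4
Firm 1's FOC against E[q₂] yields q₁ = (91 − 2·21 + E[c₂])/3 = (91 − 42 + 13.4)/3 = 20.8.
q₂(low-cost) = (91 − 11 − 20.8)/2 = 29.6.

29.60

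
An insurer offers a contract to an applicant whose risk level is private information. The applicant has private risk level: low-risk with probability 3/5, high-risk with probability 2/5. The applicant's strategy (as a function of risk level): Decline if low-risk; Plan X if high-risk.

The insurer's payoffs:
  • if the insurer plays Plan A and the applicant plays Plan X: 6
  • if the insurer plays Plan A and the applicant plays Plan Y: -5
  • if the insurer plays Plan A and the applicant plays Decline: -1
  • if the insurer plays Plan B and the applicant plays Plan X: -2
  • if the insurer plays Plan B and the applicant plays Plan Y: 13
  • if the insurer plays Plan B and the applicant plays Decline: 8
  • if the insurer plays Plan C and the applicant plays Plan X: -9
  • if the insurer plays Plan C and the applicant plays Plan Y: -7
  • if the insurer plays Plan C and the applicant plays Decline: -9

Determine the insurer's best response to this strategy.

E[Plan A] = 3/5·(-1) + 2/5·(6) = 9/5
E[Plan B] = 3/5·(8) + 2/5·(-2) = 4
E[Plan C] = 3/5·(-9) + 2/5·(-9) = -9
Best response: Plan B (4 is the largest).

Plan B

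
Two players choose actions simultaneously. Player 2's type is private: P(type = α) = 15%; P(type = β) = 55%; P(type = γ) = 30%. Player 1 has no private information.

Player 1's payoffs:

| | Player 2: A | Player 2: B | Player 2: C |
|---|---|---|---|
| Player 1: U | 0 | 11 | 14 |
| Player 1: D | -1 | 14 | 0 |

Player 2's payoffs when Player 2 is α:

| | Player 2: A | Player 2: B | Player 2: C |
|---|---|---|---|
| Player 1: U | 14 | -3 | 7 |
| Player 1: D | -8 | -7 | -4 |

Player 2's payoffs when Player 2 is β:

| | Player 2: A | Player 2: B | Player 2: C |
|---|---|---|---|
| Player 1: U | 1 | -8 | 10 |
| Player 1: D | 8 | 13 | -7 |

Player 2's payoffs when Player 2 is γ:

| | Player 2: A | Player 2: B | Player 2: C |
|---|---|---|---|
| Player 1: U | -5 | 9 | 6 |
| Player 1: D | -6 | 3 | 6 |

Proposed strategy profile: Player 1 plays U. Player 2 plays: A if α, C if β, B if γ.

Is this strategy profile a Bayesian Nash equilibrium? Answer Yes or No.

Player 1 plays U: E[U] = 0.15·(0) + 0.55·(14) + 0.3·(11) = 11; E[D] = 4.05. Best-responding. ✓
Player 2 (type α), facing U: A gives 14, B gives -3, C gives 7. Proposed A is best. ✓
Player 2 (type β), facing U: A gives 1, B gives -8, C gives 10. Proposed C is best. ✓
Player 2 (type γ), facing U: A gives -5, B gives 9, C gives 6. Proposed B is best. ✓

Yes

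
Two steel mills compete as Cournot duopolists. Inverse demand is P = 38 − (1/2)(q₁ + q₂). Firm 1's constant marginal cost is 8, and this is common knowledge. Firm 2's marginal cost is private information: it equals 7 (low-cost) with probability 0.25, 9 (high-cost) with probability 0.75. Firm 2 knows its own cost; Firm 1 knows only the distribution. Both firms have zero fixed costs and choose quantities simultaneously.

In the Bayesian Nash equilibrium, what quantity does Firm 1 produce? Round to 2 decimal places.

Firm 2 with cost c maximizes (38 − (1/2)(q₁+q₂) − c)·q₂, giving q₂(c) = (38 − c − (1/2)q₁).
E[c₂] = 0.25·7 + 0.75·9 = 8.5
Firm 1's FOC against E[q₂] yields q₁ = (38 − 2·8 + E[c₂])/(3/2) = (38 − 16 + 8.5)/(3/2) = 20.3333.

20.33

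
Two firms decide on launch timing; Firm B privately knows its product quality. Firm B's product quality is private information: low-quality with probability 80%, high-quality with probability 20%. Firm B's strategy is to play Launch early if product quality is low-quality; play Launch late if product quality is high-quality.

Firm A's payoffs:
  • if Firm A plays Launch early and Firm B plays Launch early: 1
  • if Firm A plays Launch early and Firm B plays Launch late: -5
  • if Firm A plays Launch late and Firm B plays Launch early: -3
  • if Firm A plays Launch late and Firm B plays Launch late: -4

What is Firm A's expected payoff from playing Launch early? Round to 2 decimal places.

-0.20

Take the expectation over Firm B's product quality, weighting each type's action by its prior probability.
E[Launch early] = 0.8·1 + 0.2·(-5) = 0.8 + (-1) = -0.2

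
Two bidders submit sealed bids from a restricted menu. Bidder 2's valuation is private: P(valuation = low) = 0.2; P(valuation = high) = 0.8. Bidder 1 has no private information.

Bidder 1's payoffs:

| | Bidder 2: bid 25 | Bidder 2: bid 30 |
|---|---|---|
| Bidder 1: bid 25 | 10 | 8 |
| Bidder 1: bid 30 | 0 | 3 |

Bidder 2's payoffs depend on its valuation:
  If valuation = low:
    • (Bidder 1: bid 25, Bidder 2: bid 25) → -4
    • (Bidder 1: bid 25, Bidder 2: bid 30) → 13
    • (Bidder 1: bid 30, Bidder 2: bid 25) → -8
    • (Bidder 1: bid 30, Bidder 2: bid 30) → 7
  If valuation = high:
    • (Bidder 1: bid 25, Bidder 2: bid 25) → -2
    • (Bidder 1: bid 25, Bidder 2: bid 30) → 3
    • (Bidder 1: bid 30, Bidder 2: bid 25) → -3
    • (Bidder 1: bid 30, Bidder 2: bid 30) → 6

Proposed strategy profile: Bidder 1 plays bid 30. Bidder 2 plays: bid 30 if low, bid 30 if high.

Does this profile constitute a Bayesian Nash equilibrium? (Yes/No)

No

Bidder 1 plays bid 30: E[bid 30] = 0.2·(3) + 0.8·(3) = 3; E[bid 25] = 8. Not best-responding. ✗
Bidder 2 (valuation low), facing bid 30: bid 25 gives -8, bid 30 gives 7. Proposed bid 30 is best. ✓
Bidder 2 (valuation high), facing bid 30: bid 25 gives -3, bid 30 gives 6. Proposed bid 30 is best. ✓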